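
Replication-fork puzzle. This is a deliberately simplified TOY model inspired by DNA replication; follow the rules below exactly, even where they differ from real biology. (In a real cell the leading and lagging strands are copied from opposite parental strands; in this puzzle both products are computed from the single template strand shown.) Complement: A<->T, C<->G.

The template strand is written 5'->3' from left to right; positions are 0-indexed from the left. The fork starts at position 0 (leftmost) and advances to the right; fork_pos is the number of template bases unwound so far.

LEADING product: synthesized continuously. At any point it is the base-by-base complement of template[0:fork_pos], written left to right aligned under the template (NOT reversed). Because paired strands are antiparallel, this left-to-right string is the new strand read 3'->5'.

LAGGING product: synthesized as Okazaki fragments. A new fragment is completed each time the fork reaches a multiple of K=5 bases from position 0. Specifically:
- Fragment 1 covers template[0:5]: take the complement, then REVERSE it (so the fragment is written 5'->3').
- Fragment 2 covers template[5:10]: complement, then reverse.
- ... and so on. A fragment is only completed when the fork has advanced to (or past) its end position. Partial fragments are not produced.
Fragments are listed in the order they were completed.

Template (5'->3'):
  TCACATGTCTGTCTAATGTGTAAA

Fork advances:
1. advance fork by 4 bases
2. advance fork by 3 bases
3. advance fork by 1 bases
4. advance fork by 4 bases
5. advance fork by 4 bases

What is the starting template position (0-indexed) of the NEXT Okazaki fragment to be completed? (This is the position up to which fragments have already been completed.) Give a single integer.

Answer: 15

Derivation:
Step 1: advance 4 -> fork_pos = 0 + 4 = 4. Next multiple of 5 is 5 (not reached); still 0 fragment(s).
Step 2: advance 3 -> fork_pos = 4 + 3 = 7. Reached multiple(s) of 5: 5 -> fragment 1 completed (1 total).
Step 3: advance 1 -> fork_pos = 7 + 1 = 8. Next multiple of 5 is 10 (not reached); still 1 fragment(s).
Step 4: advance 4 -> fork_pos = 8 + 4 = 12. Reached multiple(s) of 5: 10 -> fragment 2 completed (2 total).
Step 5: advance 4 -> fork_pos = 12 + 4 = 16. Reached multiple(s) of 5: 15 -> fragment 3 completed (3 total).
3 fragment(s) completed, covering template[0:15] (3 x 5 = 15). The next fragment, fragment 4, covers template[15:20], so it starts at position 15.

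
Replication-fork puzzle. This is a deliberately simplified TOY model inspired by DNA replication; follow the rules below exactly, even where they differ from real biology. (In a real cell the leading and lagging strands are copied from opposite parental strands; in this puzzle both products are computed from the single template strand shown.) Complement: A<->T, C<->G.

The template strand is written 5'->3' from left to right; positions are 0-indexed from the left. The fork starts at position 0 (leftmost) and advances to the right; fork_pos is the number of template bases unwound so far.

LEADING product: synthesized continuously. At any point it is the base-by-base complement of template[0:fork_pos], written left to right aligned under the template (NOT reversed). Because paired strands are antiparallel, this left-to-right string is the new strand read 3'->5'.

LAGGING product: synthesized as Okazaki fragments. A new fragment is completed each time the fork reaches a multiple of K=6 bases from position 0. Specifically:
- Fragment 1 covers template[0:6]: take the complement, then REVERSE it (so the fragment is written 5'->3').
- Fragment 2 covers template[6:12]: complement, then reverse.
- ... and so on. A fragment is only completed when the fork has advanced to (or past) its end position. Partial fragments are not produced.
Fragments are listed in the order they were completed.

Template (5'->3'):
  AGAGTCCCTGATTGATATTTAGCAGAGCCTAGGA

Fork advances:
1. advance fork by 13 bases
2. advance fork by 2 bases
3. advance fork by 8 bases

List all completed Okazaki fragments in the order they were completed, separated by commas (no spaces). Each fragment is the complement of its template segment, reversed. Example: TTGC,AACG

Answer: GACTCT,ATCAGG,ATATCA

Derivation:
Step 1: advance 13 -> fork_pos = 0 + 13 = 13. Reached multiple(s) of 6: 6, 12 -> fragments 1-2 completed (2 total).
Step 2: advance 2 -> fork_pos = 13 + 2 = 15. Next multiple of 6 is 18 (not reached); still 2 fragment(s).
Step 3: advance 8 -> fork_pos = 15 + 8 = 23. Reached multiple(s) of 6: 18 -> fragment 3 completed (3 total).
Final fork_pos = 23, so 3 fragment(s) are complete. Build each: template segment -> complement -> reverse.
Fragment 1: template[0:6] = AGAGTC -> complement TCTCAG -> reversed GACTCT
Fragment 2: template[6:12] = CCTGAT -> complement GGACTA -> reversed ATCAGG
Fragment 3: template[12:18] = TGATAT -> complement ACTATA -> reversed ATATCA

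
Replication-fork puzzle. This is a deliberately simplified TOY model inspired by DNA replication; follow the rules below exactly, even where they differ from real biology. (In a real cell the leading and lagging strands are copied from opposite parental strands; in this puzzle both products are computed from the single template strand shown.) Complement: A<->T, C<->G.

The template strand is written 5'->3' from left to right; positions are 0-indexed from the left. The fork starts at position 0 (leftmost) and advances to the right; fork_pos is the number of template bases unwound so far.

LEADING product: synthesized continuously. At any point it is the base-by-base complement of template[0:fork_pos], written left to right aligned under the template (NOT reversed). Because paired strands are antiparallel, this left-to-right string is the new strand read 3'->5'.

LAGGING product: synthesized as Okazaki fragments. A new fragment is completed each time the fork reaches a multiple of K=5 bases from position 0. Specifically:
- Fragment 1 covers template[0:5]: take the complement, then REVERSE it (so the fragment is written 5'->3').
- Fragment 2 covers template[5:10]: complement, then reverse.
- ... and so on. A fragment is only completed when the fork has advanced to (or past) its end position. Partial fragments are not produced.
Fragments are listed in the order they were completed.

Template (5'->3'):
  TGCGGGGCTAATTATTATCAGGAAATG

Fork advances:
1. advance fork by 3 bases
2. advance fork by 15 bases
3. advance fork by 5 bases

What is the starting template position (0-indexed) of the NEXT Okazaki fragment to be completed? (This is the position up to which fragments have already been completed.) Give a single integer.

Answer: 20

Derivation:
Step 1: advance 3 -> fork_pos = 0 + 3 = 3. Next multiple of 5 is 5 (not reached); still 0 fragment(s).
Step 2: advance 15 -> fork_pos = 3 + 15 = 18. Reached multiple(s) of 5: 5, 10, 15 -> fragments 1-3 completed (3 total).
Step 3: advance 5 -> fork_pos = 18 + 5 = 23. Reached multiple(s) of 5: 20 -> fragment 4 completed (4 total).
4 fragment(s) completed, covering template[0:20] (4 x 5 = 20). The next fragment, fragment 5, covers template[20:25], so it starts at position 20.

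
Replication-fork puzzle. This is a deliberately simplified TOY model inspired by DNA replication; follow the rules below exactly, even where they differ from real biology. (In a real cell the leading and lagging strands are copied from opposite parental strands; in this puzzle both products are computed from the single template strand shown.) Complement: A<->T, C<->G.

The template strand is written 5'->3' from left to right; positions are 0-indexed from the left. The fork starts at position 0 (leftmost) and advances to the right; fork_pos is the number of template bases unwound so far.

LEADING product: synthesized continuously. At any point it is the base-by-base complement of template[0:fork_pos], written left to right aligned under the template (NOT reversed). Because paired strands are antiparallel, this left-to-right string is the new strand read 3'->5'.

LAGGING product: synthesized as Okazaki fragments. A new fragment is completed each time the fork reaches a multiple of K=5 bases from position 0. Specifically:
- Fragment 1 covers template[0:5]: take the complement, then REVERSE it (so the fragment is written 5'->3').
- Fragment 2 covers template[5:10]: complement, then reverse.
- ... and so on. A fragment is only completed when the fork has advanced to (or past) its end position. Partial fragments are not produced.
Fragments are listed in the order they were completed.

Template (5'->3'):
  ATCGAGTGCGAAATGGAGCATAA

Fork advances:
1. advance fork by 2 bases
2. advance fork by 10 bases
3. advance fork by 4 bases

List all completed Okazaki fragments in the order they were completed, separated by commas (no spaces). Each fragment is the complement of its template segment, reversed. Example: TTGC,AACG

Step 1: advance 2 -> fork_pos = 0 + 2 = 2. Next multiple of 5 is 5 (not reached); still 0 fragment(s).
Step 2: advance 10 -> fork_pos = 2 + 10 = 12. Reached multiple(s) of 5: 5, 10 -> fragments 1-2 completed (2 total).
Step 3: advance 4 -> fork_pos = 12 + 4 = 16. Reached multiple(s) of 5: 15 -> fragment 3 completed (3 total).
Final fork_pos = 16, so 3 fragment(s) are complete. Build each: template segment -> complement -> reverse.
Fragment 1: template[0:5] = ATCGA -> complement TAGCT -> reversed TCGAT
Fragment 2: template[5:10] = GTGCG -> complement CACGC -> reversed CGCAC
Fragment 3: template[10:15] = AAATG -> complement TTTAC -> reversed CATTT

Answer: TCGAT,CGCAC,CATTT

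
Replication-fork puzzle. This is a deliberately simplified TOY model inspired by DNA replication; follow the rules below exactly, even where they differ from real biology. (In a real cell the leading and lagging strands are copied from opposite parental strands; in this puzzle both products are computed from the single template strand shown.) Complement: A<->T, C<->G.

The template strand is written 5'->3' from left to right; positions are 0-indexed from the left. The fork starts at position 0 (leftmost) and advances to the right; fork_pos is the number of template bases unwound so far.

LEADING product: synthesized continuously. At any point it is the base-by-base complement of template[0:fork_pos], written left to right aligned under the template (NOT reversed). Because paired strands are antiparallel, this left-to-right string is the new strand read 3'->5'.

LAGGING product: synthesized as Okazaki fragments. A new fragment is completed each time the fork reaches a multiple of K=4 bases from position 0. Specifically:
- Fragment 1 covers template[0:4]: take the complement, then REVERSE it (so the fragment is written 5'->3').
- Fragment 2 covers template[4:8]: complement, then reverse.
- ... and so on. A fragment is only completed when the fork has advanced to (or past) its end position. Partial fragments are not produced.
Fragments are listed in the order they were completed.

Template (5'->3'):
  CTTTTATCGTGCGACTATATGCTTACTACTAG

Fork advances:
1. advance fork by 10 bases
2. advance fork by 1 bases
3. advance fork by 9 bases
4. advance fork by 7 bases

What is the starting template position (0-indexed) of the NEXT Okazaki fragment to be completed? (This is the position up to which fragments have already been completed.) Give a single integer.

Answer: 24

Derivation:
Step 1: advance 10 -> fork_pos = 0 + 10 = 10. Reached multiple(s) of 4: 4, 8 -> fragments 1-2 completed (2 total).
Step 2: advance 1 -> fork_pos = 10 + 1 = 11. Next multiple of 4 is 12 (not reached); still 2 fragment(s).
Step 3: advance 9 -> fork_pos = 11 + 9 = 20. Reached multiple(s) of 4: 12, 16, 20 -> fragments 3-5 completed (5 total).
Step 4: advance 7 -> fork_pos = 20 + 7 = 27. Reached multiple(s) of 4: 24 -> fragment 6 completed (6 total).
6 fragment(s) completed, covering template[0:24] (6 x 4 = 24). The next fragment, fragment 7, covers template[24:28], so it starts at position 24.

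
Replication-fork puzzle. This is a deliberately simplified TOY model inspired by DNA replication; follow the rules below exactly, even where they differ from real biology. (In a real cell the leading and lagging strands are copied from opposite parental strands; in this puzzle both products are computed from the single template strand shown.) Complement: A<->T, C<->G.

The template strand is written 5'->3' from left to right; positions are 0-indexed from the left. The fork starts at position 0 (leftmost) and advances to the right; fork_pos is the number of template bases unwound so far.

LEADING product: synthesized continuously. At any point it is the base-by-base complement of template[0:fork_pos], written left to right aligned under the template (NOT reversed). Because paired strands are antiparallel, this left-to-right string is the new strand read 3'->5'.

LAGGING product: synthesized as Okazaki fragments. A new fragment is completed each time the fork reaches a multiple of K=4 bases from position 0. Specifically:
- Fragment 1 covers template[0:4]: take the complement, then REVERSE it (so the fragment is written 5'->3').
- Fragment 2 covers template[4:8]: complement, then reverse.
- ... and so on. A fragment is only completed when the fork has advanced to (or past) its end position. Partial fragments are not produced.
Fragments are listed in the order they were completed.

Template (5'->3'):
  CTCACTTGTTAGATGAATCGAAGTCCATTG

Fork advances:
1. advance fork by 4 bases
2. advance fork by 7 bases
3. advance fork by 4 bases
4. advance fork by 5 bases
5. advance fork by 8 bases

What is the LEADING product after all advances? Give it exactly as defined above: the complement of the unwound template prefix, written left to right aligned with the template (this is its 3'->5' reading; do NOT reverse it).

Step 1: advance 4 -> fork_pos = 0 + 4 = 4.
Step 2: advance 7 -> fork_pos = 4 + 7 = 11.
Step 3: advance 4 -> fork_pos = 11 + 4 = 15.
Step 4: advance 5 -> fork_pos = 15 + 5 = 20.
Step 5: advance 8 -> fork_pos = 20 + 8 = 28.
Unwound prefix: template[0:28] = CTCACTTGTTAGATGAATCGAAGTCCAT
Complement it base by base (A<->T, C<->G), keeping left-to-right order:
  [0:5] CTCAC -> GAGTG
  [5:10] TTGTT -> AACAA
  [10:15] AGATG -> TCTAC
  [15:20] AATCG -> TTAGC
  [20:25] AAGTC -> TTCAG
  [25:28] CAT -> GTA
Concatenate: GAGTGAACAATCTACTTAGCTTCAGGTA (length 28; written aligned with the template, i.e. 3'->5').

Answer: GAGTGAACAATCTACTTAGCTTCAGGTA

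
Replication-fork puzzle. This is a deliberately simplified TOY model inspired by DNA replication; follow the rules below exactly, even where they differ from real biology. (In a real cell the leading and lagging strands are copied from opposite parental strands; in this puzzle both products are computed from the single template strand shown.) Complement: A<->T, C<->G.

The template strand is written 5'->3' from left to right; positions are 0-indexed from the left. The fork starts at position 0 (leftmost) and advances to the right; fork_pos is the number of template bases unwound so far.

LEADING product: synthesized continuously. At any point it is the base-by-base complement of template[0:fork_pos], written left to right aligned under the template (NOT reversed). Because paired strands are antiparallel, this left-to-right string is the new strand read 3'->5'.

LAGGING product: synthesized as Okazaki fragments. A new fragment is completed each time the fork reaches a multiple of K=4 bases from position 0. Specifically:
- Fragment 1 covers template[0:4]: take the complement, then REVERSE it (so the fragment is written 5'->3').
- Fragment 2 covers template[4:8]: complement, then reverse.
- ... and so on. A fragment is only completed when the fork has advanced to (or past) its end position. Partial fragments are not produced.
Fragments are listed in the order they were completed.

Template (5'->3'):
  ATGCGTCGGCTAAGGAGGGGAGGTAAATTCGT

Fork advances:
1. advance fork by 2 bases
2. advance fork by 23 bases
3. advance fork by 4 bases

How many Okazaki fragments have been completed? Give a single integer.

Step 1: advance 2 -> fork_pos = 0 + 2 = 2. Next multiple of 4 is 4 (not reached); still 0 fragment(s).
Step 2: advance 23 -> fork_pos = 2 + 23 = 25. Reached multiple(s) of 4: 4, 8, 12, 16, 20, 24 -> fragments 1-6 completed (6 total).
Step 3: advance 4 -> fork_pos = 25 + 4 = 29. Reached multiple(s) of 4: 28 -> fragment 7 completed (7 total).
Check: final fork_pos = 29; the multiples of 4 that are <= 29 are 4..28 -> 29 // 4 = 7 completed fragment(s).

Answer: 7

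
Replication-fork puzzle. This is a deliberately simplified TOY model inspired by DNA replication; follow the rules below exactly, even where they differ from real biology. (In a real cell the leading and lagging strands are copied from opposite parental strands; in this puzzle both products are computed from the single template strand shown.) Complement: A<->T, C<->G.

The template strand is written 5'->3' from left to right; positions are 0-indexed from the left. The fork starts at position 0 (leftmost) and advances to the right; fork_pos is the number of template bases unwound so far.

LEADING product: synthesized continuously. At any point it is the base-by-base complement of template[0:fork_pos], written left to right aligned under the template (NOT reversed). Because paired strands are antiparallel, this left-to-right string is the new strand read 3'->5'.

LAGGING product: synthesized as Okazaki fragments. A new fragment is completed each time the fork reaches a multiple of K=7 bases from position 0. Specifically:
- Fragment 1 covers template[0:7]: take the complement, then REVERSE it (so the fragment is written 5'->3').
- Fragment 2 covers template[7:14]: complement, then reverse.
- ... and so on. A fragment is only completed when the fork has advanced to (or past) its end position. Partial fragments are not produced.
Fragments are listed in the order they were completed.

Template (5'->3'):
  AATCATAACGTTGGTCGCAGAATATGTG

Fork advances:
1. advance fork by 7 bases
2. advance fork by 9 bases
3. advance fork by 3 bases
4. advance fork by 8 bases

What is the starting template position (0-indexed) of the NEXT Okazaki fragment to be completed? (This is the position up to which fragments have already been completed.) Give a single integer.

Answer: 21

Derivation:
Step 1: advance 7 -> fork_pos = 0 + 7 = 7. Reached multiple(s) of 7: 7 -> fragment 1 completed (1 total).
Step 2: advance 9 -> fork_pos = 7 + 9 = 16. Reached multiple(s) of 7: 14 -> fragment 2 completed (2 total).
Step 3: advance 3 -> fork_pos = 16 + 3 = 19. Next multiple of 7 is 21 (not reached); still 2 fragment(s).
Step 4: advance 8 -> fork_pos = 19 + 8 = 27. Reached multiple(s) of 7: 21 -> fragment 3 completed (3 total).
3 fragment(s) completed, covering template[0:21] (3 x 7 = 21). The next fragment, fragment 4, covers template[21:28], so it starts at position 21.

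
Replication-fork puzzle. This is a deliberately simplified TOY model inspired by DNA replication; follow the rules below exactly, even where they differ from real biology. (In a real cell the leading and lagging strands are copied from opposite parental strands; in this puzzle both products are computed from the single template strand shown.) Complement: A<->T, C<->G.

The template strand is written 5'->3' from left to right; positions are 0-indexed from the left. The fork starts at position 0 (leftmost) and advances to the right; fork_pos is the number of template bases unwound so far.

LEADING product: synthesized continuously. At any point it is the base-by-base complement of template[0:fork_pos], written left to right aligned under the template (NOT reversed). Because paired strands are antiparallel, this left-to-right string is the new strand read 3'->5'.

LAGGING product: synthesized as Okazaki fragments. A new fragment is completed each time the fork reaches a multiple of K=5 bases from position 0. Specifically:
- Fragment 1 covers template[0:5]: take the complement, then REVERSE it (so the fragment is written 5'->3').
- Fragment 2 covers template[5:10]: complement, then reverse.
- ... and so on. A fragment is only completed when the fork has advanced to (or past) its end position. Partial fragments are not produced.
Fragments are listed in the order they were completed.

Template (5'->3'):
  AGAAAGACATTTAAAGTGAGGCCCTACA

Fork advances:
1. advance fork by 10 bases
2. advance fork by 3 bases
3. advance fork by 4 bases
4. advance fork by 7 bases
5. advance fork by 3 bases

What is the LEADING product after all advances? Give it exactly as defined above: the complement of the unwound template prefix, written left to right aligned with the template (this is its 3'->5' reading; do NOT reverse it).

Step 1: advance 10 -> fork_pos = 0 + 10 = 10.
Step 2: advance 3 -> fork_pos = 10 + 3 = 13.
Step 3: advance 4 -> fork_pos = 13 + 4 = 17.
Step 4: advance 7 -> fork_pos = 17 + 7 = 24.
Step 5: advance 3 -> fork_pos = 24 + 3 = 27.
Unwound prefix: template[0:27] = AGAAAGACATTTAAAGTGAGGCCCTAC
Complement it base by base (A<->T, C<->G), keeping left-to-right order:
  [0:5] AGAAA -> TCTTT
  [5:10] GACAT -> CTGTA
  [10:15] TTAAA -> AATTT
  [15:20] GTGAG -> CACTC
  [20:25] GCCCT -> CGGGA
  [25:27] AC -> TG
Concatenate: TCTTTCTGTAAATTTCACTCCGGGATG (length 27; written aligned with the template, i.e. 3'->5').

Answer: TCTTTCTGTAAATTTCACTCCGGGATG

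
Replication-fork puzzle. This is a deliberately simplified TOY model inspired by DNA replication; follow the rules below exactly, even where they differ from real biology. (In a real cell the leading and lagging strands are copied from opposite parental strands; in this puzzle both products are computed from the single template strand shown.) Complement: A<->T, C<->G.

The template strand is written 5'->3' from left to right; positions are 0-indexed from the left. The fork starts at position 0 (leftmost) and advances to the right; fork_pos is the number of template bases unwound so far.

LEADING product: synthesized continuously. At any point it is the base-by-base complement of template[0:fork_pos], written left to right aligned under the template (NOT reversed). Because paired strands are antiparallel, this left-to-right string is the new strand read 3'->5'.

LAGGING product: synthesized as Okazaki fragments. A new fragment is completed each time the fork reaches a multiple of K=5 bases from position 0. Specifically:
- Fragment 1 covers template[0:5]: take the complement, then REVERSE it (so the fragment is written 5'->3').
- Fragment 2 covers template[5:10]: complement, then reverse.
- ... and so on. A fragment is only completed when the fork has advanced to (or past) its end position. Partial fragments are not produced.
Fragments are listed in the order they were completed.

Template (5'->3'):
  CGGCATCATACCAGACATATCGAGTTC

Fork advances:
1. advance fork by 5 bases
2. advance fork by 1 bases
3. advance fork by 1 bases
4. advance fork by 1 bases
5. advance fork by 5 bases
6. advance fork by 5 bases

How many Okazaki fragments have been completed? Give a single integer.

Step 1: advance 5 -> fork_pos = 0 + 5 = 5. Reached multiple(s) of 5: 5 -> fragment 1 completed (1 total).
Step 2: advance 1 -> fork_pos = 5 + 1 = 6. Next multiple of 5 is 10 (not reached); still 1 fragment(s).
Step 3: advance 1 -> fork_pos = 6 + 1 = 7. Next multiple of 5 is 10 (not reached); still 1 fragment(s).
Step 4: advance 1 -> fork_pos = 7 + 1 = 8. Next multiple of 5 is 10 (not reached); still 1 fragment(s).
Step 5: advance 5 -> fork_pos = 8 + 5 = 13. Reached multiple(s) of 5: 10 -> fragment 2 completed (2 total).
Step 6: advance 5 -> fork_pos = 13 + 5 = 18. Reached multiple(s) of 5: 15 -> fragment 3 completed (3 total).
Check: final fork_pos = 18; the multiples of 5 that are <= 18 are 5..15 -> 18 // 5 = 3 completed fragment(s).

Answer: 3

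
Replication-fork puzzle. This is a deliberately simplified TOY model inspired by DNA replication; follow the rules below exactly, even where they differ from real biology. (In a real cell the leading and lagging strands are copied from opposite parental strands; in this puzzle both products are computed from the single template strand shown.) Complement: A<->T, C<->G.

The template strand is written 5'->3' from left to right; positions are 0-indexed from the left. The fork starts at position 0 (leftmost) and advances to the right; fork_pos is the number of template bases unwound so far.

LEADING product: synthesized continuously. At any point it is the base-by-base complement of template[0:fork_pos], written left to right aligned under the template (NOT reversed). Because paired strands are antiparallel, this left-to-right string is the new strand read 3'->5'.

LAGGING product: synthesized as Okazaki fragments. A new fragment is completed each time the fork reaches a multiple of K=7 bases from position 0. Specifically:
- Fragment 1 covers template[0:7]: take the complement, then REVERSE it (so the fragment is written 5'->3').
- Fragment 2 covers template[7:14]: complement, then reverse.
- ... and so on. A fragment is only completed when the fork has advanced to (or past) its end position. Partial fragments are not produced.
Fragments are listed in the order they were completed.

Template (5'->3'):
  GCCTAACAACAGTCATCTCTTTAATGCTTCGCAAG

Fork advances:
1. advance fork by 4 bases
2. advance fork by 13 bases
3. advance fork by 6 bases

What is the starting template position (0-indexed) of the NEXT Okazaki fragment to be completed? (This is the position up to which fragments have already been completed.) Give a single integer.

Answer: 21

Derivation:
Step 1: advance 4 -> fork_pos = 0 + 4 = 4. Next multiple of 7 is 7 (not reached); still 0 fragment(s).
Step 2: advance 13 -> fork_pos = 4 + 13 = 17. Reached multiple(s) of 7: 7, 14 -> fragments 1-2 completed (2 total).
Step 3: advance 6 -> fork_pos = 17 + 6 = 23. Reached multiple(s) of 7: 21 -> fragment 3 completed (3 total).
3 fragment(s) completed, covering template[0:21] (3 x 7 = 21). The next fragment, fragment 4, covers template[21:28], so it starts at position 21.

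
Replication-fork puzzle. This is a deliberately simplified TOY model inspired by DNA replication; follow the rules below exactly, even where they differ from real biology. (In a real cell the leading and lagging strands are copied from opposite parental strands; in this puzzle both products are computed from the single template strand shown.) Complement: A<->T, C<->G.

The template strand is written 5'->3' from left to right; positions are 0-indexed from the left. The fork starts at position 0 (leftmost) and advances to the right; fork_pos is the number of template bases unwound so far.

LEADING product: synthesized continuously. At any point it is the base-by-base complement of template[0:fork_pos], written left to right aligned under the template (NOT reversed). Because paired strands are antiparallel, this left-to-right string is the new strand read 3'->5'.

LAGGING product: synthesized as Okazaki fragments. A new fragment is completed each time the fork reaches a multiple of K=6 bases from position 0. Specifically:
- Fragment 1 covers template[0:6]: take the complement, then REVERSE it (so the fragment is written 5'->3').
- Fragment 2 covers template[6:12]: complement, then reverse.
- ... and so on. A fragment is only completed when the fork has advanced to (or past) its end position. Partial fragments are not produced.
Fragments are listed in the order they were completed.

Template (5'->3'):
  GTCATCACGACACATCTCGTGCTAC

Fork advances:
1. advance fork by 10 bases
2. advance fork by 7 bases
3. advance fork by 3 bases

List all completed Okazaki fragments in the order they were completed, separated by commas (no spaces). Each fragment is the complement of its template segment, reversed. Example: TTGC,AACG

Answer: GATGAC,TGTCGT,GAGATG

Derivation:
Step 1: advance 10 -> fork_pos = 0 + 10 = 10. Reached multiple(s) of 6: 6 -> fragment 1 completed (1 total).
Step 2: advance 7 -> fork_pos = 10 + 7 = 17. Reached multiple(s) of 6: 12 -> fragment 2 completed (2 total).
Step 3: advance 3 -> fork_pos = 17 + 3 = 20. Reached multiple(s) of 6: 18 -> fragment 3 completed (3 total).
Final fork_pos = 20, so 3 fragment(s) are complete. Build each: template segment -> complement -> reverse.
Fragment 1: template[0:6] = GTCATC -> complement CAGTAG -> reversed GATGAC
Fragment 2: template[6:12] = ACGACA -> complement TGCTGT -> reversed TGTCGT
Fragment 3: template[12:18] = CATCTC -> complement GTAGAG -> reversed GAGATG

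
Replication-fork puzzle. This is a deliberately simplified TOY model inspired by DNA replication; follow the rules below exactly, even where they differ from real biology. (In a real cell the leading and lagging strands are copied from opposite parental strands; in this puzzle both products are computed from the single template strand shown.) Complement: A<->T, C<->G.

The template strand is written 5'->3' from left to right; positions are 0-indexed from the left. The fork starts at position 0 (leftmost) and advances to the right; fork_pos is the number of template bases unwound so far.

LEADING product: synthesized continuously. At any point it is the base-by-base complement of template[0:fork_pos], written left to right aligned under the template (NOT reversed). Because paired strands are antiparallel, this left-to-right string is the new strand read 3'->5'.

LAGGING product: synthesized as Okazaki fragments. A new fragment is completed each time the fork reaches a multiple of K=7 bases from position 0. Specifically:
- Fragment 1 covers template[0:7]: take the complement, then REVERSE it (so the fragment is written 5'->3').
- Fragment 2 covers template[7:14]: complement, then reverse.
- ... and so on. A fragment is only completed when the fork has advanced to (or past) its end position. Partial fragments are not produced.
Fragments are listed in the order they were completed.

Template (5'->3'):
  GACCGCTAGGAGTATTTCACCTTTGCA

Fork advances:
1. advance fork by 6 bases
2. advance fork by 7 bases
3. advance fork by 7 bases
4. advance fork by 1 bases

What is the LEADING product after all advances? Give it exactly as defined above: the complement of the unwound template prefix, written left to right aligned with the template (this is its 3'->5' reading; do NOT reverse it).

Step 1: advance 6 -> fork_pos = 0 + 6 = 6.
Step 2: advance 7 -> fork_pos = 6 + 7 = 13.
Step 3: advance 7 -> fork_pos = 13 + 7 = 20.
Step 4: advance 1 -> fork_pos = 20 + 1 = 21.
Unwound prefix: template[0:21] = GACCGCTAGGAGTATTTCACC
Complement it base by base (A<->T, C<->G), keeping left-to-right order:
  [0:5] GACCG -> CTGGC
  [5:10] CTAGG -> GATCC
  [10:15] AGTAT -> TCATA
  [15:20] TTCAC -> AAGTG
  [20:21] C -> G
Concatenate: CTGGCGATCCTCATAAAGTGG (length 21; written aligned with the template, i.e. 3'->5').

Answer: CTGGCGATCCTCATAAAGTGG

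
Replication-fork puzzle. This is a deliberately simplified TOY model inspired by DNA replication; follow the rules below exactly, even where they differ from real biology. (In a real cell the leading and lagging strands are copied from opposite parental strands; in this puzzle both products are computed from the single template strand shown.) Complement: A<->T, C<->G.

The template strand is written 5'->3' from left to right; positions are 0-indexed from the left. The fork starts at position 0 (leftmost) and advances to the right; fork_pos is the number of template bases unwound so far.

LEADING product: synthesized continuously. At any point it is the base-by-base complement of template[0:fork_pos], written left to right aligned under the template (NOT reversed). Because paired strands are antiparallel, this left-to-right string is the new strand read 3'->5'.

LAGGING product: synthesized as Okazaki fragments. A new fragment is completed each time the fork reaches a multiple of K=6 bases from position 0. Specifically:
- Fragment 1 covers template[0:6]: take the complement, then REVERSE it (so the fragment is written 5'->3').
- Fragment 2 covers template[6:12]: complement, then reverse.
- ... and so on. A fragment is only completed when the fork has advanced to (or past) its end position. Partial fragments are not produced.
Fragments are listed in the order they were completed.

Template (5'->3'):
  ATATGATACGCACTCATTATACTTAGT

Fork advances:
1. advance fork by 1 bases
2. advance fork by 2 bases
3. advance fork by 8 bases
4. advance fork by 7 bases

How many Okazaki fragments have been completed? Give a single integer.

Answer: 3

Derivation:
Step 1: advance 1 -> fork_pos = 0 + 1 = 1. Next multiple of 6 is 6 (not reached); still 0 fragment(s).
Step 2: advance 2 -> fork_pos = 1 + 2 = 3. Next multiple of 6 is 6 (not reached); still 0 fragment(s).
Step 3: advance 8 -> fork_pos = 3 + 8 = 11. Reached multiple(s) of 6: 6 -> fragment 1 completed (1 total).
Step 4: advance 7 -> fork_pos = 11 + 7 = 18. Reached multiple(s) of 6: 12, 18 -> fragments 2-3 completed (3 total).
Check: final fork_pos = 18; the multiples of 6 that are <= 18 are 6..18 -> 18 // 6 = 3 completed fragment(s).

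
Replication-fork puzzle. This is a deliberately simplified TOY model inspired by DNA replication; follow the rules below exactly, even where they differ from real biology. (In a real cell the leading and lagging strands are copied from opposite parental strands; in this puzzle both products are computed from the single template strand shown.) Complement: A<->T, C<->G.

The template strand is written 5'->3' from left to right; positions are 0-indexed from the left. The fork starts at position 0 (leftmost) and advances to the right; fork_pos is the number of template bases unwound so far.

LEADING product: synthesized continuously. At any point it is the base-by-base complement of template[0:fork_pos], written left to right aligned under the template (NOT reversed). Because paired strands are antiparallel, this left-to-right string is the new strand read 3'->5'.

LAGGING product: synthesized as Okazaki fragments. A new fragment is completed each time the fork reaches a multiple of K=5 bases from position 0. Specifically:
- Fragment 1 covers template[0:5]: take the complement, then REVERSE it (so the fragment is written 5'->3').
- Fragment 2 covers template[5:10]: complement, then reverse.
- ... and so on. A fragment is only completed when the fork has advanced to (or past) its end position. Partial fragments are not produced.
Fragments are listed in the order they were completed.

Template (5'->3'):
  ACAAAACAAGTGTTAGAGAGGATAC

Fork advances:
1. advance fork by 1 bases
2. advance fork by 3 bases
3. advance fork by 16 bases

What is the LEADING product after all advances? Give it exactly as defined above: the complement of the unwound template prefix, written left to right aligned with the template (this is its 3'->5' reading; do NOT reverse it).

Answer: TGTTTTGTTCACAATCTCTC

Derivation:
Step 1: advance 1 -> fork_pos = 0 + 1 = 1.
Step 2: advance 3 -> fork_pos = 1 + 3 = 4.
Step 3: advance 16 -> fork_pos = 4 + 16 = 20.
Unwound prefix: template[0:20] = ACAAAACAAGTGTTAGAGAG
Complement it base by base (A<->T, C<->G), keeping left-to-right order:
  [0:5] ACAAA -> TGTTT
  [5:10] ACAAG -> TGTTC
  [10:15] TGTTA -> ACAAT
  [15:20] GAGAG -> CTCTC
Concatenate: TGTTTTGTTCACAATCTCTC (length 20; written aligned with the template, i.e. 3'->5').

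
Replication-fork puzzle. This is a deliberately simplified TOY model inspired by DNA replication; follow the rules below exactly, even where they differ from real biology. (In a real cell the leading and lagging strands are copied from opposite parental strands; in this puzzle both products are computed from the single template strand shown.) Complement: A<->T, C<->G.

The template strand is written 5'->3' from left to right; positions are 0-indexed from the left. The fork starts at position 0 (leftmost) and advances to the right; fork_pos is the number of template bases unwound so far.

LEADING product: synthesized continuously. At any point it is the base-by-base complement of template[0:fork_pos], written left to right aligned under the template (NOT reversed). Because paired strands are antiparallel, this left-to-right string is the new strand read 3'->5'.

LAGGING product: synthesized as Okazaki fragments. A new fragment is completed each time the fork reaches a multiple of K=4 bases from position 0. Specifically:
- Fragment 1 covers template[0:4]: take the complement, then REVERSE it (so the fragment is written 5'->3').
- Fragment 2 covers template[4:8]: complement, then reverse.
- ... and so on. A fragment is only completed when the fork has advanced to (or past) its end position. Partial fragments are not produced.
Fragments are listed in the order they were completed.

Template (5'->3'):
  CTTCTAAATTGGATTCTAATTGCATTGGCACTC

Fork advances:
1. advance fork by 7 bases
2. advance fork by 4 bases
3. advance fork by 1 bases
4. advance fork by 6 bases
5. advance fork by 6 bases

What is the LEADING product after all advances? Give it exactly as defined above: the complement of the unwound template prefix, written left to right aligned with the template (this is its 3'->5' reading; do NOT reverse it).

Step 1: advance 7 -> fork_pos = 0 + 7 = 7.
Step 2: advance 4 -> fork_pos = 7 + 4 = 11.
Step 3: advance 1 -> fork_pos = 11 + 1 = 12.
Step 4: advance 6 -> fork_pos = 12 + 6 = 18.
Step 5: advance 6 -> fork_pos = 18 + 6 = 24.
Unwound prefix: template[0:24] = CTTCTAAATTGGATTCTAATTGCA
Complement it base by base (A<->T, C<->G), keeping left-to-right order:
  [0:5] CTTCT -> GAAGA
  [5:10] AAATT -> TTTAA
  [10:15] GGATT -> CCTAA
  [15:20] CTAAT -> GATTA
  [20:24] TGCA -> ACGT
Concatenate: GAAGATTTAACCTAAGATTAACGT (length 24; written aligned with the template, i.e. 3'->5').

Answer: GAAGATTTAACCTAAGATTAACGT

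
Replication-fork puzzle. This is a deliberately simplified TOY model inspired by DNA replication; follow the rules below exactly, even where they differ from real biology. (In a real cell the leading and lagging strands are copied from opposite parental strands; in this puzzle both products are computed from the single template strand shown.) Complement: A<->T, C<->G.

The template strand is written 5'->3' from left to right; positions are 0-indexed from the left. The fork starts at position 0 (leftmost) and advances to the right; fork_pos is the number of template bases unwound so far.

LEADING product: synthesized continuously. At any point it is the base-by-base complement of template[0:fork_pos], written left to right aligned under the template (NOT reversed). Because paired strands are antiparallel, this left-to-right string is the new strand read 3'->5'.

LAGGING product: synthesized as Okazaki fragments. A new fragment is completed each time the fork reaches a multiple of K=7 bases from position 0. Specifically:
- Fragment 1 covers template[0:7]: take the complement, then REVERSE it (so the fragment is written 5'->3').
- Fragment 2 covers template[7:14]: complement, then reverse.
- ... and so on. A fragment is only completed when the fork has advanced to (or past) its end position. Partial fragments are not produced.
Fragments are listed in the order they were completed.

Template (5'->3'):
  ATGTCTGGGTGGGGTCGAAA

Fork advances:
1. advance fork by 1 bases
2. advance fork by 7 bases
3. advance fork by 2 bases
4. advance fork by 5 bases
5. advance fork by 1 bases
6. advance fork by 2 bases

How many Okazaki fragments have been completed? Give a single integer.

Answer: 2

Derivation:
Step 1: advance 1 -> fork_pos = 0 + 1 = 1. Next multiple of 7 is 7 (not reached); still 0 fragment(s).
Step 2: advance 7 -> fork_pos = 1 + 7 = 8. Reached multiple(s) of 7: 7 -> fragment 1 completed (1 total).
Step 3: advance 2 -> fork_pos = 8 + 2 = 10. Next multiple of 7 is 14 (not reached); still 1 fragment(s).
Step 4: advance 5 -> fork_pos = 10 + 5 = 15. Reached multiple(s) of 7: 14 -> fragment 2 completed (2 total).
Step 5: advance 1 -> fork_pos = 15 + 1 = 16. Next multiple of 7 is 21 (not reached); still 2 fragment(s).
Step 6: advance 2 -> fork_pos = 16 + 2 = 18. Next multiple of 7 is 21 (not reached); still 2 fragment(s).
Check: final fork_pos = 18; the multiples of 7 that are <= 18 are 7..14 -> 18 // 7 = 2 completed fragment(s).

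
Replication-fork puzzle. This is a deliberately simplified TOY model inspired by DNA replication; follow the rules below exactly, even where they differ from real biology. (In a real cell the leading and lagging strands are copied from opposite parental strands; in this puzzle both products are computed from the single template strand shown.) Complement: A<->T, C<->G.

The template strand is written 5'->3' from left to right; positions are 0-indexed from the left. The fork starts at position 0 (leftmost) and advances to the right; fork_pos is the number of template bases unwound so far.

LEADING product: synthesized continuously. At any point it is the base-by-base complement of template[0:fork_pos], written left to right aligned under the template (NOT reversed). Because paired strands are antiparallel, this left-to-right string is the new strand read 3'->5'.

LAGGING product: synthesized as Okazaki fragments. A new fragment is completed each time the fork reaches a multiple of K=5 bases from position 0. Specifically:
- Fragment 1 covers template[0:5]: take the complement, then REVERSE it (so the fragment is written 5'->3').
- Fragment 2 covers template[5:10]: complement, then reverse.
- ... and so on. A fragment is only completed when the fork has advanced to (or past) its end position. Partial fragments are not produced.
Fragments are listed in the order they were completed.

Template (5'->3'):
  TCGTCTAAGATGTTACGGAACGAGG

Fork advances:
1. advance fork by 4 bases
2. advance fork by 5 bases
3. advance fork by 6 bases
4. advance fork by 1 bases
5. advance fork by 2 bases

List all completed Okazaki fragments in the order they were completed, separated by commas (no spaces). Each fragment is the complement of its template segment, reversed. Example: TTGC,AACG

Step 1: advance 4 -> fork_pos = 0 + 4 = 4. Next multiple of 5 is 5 (not reached); still 0 fragment(s).
Step 2: advance 5 -> fork_pos = 4 + 5 = 9. Reached multiple(s) of 5: 5 -> fragment 1 completed (1 total).
Step 3: advance 6 -> fork_pos = 9 + 6 = 15. Reached multiple(s) of 5: 10, 15 -> fragments 2-3 completed (3 total).
Step 4: advance 1 -> fork_pos = 15 + 1 = 16. Next multiple of 5 is 20 (not reached); still 3 fragment(s).
Step 5: advance 2 -> fork_pos = 16 + 2 = 18. Next multiple of 5 is 20 (not reached); still 3 fragment(s).
Final fork_pos = 18, so 3 fragment(s) are complete. Build each: template segment -> complement -> reverse.
Fragment 1: template[0:5] = TCGTC -> complement AGCAG -> reversed GACGA
Fragment 2: template[5:10] = TAAGA -> complement ATTCT -> reversed TCTTA
Fragment 3: template[10:15] = TGTTA -> complement ACAAT -> reversed TAACA

Answer: GACGA,TCTTA,TAACA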